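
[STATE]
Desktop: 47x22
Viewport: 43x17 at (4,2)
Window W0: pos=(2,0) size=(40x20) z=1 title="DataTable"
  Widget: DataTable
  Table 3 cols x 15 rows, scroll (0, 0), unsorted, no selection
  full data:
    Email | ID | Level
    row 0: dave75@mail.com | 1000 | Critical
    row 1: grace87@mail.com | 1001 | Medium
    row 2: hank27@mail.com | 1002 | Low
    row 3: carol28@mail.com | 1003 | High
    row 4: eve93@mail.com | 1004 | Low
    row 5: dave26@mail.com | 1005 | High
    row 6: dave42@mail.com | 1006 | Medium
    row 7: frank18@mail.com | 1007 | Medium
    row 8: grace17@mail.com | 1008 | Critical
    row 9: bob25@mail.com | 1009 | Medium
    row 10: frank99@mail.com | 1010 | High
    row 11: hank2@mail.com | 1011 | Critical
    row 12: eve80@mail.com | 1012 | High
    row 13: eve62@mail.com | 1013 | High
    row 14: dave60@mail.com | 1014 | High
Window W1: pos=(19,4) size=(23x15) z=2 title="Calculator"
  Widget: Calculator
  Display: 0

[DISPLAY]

─────────────────────────────────────┨     
mail           │ID  │Level           ┃     
───────────────┏━━━━━━━━━━━━━━━━━━━━━┓     
ave75@mail.com ┃ Calculator          ┃     
race87@mail.com┠─────────────────────┨     
ank27@mail.com ┃                    0┃     
arol28@mail.com┃┌───┬───┬───┬───┐    ┃     
ve93@mail.com  ┃│ 7 │ 8 │ 9 │ ÷ │    ┃     
ave26@mail.com ┃├───┼───┼───┼───┤    ┃     
ave42@mail.com ┃│ 4 │ 5 │ 6 │ × │    ┃     
rank18@mail.com┃├───┼───┼───┼───┤    ┃     
race17@mail.com┃│ 1 │ 2 │ 3 │ - │    ┃     
ob25@mail.com  ┃├───┼───┼───┼───┤    ┃     
rank99@mail.com┃│ 0 │ . │ = │ + │    ┃     
ank2@mail.com  ┃├───┼───┼───┼───┤    ┃     
ve80@mail.com  ┃│ C │ MC│ MR│ M+│    ┃     
ve62@mail.com  ┗━━━━━━━━━━━━━━━━━━━━━┛     


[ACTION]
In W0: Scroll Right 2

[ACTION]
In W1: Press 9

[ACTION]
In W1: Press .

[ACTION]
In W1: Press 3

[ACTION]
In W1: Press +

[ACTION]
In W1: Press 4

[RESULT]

─────────────────────────────────────┨     
mail           │ID  │Level           ┃     
───────────────┏━━━━━━━━━━━━━━━━━━━━━┓     
ave75@mail.com ┃ Calculator          ┃     
race87@mail.com┠─────────────────────┨     
ank27@mail.com ┃                    4┃     
arol28@mail.com┃┌───┬───┬───┬───┐    ┃     
ve93@mail.com  ┃│ 7 │ 8 │ 9 │ ÷ │    ┃     
ave26@mail.com ┃├───┼───┼───┼───┤    ┃     
ave42@mail.com ┃│ 4 │ 5 │ 6 │ × │    ┃     
rank18@mail.com┃├───┼───┼───┼───┤    ┃     
race17@mail.com┃│ 1 │ 2 │ 3 │ - │    ┃     
ob25@mail.com  ┃├───┼───┼───┼───┤    ┃     
rank99@mail.com┃│ 0 │ . │ = │ + │    ┃     
ank2@mail.com  ┃├───┼───┼───┼───┤    ┃     
ve80@mail.com  ┃│ C │ MC│ MR│ M+│    ┃     
ve62@mail.com  ┗━━━━━━━━━━━━━━━━━━━━━┛     


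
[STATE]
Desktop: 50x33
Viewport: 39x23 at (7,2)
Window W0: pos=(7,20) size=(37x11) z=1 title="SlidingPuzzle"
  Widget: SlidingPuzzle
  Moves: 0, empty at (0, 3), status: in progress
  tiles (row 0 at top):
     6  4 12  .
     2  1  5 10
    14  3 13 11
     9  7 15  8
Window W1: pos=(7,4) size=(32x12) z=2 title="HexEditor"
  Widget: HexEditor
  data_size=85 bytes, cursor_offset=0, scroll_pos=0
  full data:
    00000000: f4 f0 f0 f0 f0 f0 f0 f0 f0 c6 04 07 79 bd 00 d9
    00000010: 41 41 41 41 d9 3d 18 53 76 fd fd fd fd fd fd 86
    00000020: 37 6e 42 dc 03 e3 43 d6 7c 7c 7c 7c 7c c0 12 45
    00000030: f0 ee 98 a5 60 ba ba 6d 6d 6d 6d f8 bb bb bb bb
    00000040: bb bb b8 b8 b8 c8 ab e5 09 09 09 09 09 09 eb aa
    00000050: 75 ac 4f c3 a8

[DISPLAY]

                                       
                                       
┏━━━━━━━━━━━━━━━━━━━━━━━━━━━━━━┓       
┃ HexEditor                    ┃       
┠──────────────────────────────┨       
┃00000000  F4 f0 f0 f0 f0 f0 f0┃       
┃00000010  41 41 41 41 d9 3d 18┃       
┃00000020  37 6e 42 dc 03 e3 43┃       
┃00000030  f0 ee 98 a5 60 ba ba┃       
┃00000040  bb bb b8 b8 b8 c8 ab┃       
┃00000050  75 ac 4f c3 a8      ┃       
┃                              ┃       
┃                              ┃       
┗━━━━━━━━━━━━━━━━━━━━━━━━━━━━━━┛       
                                       
                                       
                                       
                                       
┏━━━━━━━━━━━━━━━━━━━━━━━━━━━━━━━━━━━┓  
┃ SlidingPuzzle                     ┃  
┠───────────────────────────────────┨  
┃┌────┬────┬────┬────┐              ┃  
┃│  6 │  4 │ 12 │    │              ┃  


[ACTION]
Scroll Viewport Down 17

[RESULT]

┃00000030  f0 ee 98 a5 60 ba ba┃       
┃00000040  bb bb b8 b8 b8 c8 ab┃       
┃00000050  75 ac 4f c3 a8      ┃       
┃                              ┃       
┃                              ┃       
┗━━━━━━━━━━━━━━━━━━━━━━━━━━━━━━┛       
                                       
                                       
                                       
                                       
┏━━━━━━━━━━━━━━━━━━━━━━━━━━━━━━━━━━━┓  
┃ SlidingPuzzle                     ┃  
┠───────────────────────────────────┨  
┃┌────┬────┬────┬────┐              ┃  
┃│  6 │  4 │ 12 │    │              ┃  
┃├────┼────┼────┼────┤              ┃  
┃│  2 │  1 │  5 │ 10 │              ┃  
┃├────┼────┼────┼────┤              ┃  
┃│ 14 │  3 │ 13 │ 11 │              ┃  
┃├────┼────┼────┼────┤              ┃  
┗━━━━━━━━━━━━━━━━━━━━━━━━━━━━━━━━━━━┛  
                                       
                                       


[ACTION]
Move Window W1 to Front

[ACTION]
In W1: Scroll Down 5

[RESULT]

┃                              ┃       
┃                              ┃       
┃                              ┃       
┃                              ┃       
┃                              ┃       
┗━━━━━━━━━━━━━━━━━━━━━━━━━━━━━━┛       
                                       
                                       
                                       
                                       
┏━━━━━━━━━━━━━━━━━━━━━━━━━━━━━━━━━━━┓  
┃ SlidingPuzzle                     ┃  
┠───────────────────────────────────┨  
┃┌────┬────┬────┬────┐              ┃  
┃│  6 │  4 │ 12 │    │              ┃  
┃├────┼────┼────┼────┤              ┃  
┃│  2 │  1 │  5 │ 10 │              ┃  
┃├────┼────┼────┼────┤              ┃  
┃│ 14 │  3 │ 13 │ 11 │              ┃  
┃├────┼────┼────┼────┤              ┃  
┗━━━━━━━━━━━━━━━━━━━━━━━━━━━━━━━━━━━┛  
                                       
                                       


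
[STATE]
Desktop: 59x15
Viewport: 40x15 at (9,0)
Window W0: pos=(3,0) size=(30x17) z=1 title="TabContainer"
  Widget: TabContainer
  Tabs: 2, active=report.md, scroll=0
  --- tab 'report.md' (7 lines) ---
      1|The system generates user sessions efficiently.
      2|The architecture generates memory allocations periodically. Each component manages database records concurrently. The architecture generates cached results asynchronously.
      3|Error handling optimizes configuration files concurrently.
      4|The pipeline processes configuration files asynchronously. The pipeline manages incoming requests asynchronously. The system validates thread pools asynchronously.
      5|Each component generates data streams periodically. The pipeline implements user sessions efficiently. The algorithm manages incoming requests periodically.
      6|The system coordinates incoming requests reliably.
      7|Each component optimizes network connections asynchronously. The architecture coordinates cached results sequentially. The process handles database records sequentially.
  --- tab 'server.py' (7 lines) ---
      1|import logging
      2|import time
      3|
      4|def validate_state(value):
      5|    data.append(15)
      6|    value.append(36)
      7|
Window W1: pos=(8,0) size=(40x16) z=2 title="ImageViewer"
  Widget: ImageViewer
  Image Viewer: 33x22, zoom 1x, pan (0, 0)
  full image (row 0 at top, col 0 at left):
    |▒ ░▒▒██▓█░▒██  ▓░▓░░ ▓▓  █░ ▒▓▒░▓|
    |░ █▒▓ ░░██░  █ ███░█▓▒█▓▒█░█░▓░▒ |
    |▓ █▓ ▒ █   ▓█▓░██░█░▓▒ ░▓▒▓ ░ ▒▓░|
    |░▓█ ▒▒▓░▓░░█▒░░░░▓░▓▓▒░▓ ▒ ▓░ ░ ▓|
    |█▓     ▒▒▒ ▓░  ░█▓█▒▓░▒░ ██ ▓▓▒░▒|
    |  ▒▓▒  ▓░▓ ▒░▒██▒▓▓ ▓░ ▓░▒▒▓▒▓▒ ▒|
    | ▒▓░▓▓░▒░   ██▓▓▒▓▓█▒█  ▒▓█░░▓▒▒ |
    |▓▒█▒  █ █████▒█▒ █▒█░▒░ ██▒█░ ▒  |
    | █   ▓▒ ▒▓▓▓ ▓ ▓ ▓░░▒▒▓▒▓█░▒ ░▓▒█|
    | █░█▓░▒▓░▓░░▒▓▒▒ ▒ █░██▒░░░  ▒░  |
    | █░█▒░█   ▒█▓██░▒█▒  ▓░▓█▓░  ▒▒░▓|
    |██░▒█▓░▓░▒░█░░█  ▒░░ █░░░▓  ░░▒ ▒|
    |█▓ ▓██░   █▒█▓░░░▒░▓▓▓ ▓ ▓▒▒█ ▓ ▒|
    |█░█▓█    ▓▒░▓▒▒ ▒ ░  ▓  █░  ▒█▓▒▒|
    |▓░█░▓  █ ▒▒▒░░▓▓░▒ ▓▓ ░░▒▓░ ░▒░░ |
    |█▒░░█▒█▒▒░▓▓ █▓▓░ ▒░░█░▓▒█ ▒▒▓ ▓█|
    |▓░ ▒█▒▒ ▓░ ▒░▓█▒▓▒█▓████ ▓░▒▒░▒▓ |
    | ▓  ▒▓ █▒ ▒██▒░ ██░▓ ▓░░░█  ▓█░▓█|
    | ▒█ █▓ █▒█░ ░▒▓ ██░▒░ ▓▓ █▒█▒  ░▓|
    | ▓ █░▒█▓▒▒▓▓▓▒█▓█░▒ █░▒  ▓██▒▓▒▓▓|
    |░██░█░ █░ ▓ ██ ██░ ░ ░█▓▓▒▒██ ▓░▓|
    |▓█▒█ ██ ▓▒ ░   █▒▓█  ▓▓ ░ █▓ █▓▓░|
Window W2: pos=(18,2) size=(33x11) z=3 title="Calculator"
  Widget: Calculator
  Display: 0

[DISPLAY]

━━━━━━━━━━━━━━━━━━━━━━━━━━━━━━━━━━━━━━┓ 
 ImageViewer                          ┃ 
─────────┏━━━━━━━━━━━━━━━━━━━━━━━━━━━━━━
▒ ░▒▒██▓█┃ Calculator                   
░ █▒▓ ░░█┠──────────────────────────────
▓ █▓ ▒ █ ┃                              
░▓█ ▒▒▓░▓┃┌───┬───┬───┬───┐             
█▓     ▒▒┃│ 7 │ 8 │ 9 │ ÷ │             
  ▒▓▒  ▓░┃├───┼───┼───┼───┤             
 ▒▓░▓▓░▒░┃│ 4 │ 5 │ 6 │ × │             
▓▒█▒  █ █┃├───┼───┼───┼───┤             
 █   ▓▒ ▒┃│ 1 │ 2 │ 3 │ - │             
 █░█▓░▒▓░┗━━━━━━━━━━━━━━━━━━━━━━━━━━━━━━
 █░█▒░█   ▒█▓██░▒█▒  ▓░▓█▓░  ▒▒░▓     ┃ 
██░▒█▓░▓░▒░█░░█  ▒░░ █░░░▓  ░░▒ ▒     ┃ 


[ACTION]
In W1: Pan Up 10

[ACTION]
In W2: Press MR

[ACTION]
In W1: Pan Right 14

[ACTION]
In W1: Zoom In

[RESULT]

━━━━━━━━━━━━━━━━━━━━━━━━━━━━━━━━━━━━━━┓ 
 ImageViewer                          ┃ 
─────────┏━━━━━━━━━━━━━━━━━━━━━━━━━━━━━━
▓▓██░░▒▒█┃ Calculator                   
▓▓██░░▒▒█┠──────────────────────────────
░░████░░ ┃                              
░░████░░ ┃┌───┬───┬───┬───┐             
██      ▓┃│ 7 │ 8 │ 9 │ ÷ │             
██      ▓┃├───┼───┼───┼───┤             
░░▓▓░░░░█┃│ 4 │ 5 │ 6 │ × │             
░░▓▓░░░░█┃├───┼───┼───┼───┤             
▒▒▒▒▒▒  ▓┃│ 1 │ 2 │ 3 │ - │             
▒▒▒▒▒▒  ▓┗━━━━━━━━━━━━━━━━━━━━━━━━━━━━━━
▓▓░░▓▓  ▒▒░░▒▒████▒▒▓▓▓▓  ▓▓░░  ▓▓░░▒▒┃ 
▓▓░░▓▓  ▒▒░░▒▒████▒▒▓▓▓▓  ▓▓░░  ▓▓░░▒▒┃ 


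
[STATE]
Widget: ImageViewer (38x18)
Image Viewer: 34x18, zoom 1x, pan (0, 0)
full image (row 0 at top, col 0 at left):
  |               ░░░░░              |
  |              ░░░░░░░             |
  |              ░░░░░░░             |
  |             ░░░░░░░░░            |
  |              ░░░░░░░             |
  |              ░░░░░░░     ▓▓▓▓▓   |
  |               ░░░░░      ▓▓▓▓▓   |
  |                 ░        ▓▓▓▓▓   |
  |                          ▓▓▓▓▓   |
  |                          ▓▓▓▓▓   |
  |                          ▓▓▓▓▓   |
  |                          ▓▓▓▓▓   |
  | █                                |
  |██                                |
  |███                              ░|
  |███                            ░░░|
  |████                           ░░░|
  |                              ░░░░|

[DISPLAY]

               ░░░░░                  
              ░░░░░░░                 
              ░░░░░░░                 
             ░░░░░░░░░                
              ░░░░░░░                 
              ░░░░░░░     ▓▓▓▓▓       
               ░░░░░      ▓▓▓▓▓       
                 ░        ▓▓▓▓▓       
                          ▓▓▓▓▓       
                          ▓▓▓▓▓       
                          ▓▓▓▓▓       
                          ▓▓▓▓▓       
 █                                    
██                                    
███                              ░    
███                            ░░░    
████                           ░░░    
                              ░░░░    


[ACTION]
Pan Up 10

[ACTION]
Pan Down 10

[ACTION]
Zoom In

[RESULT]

                            ░░░░░░░░░░
                            ░░░░░░░░░░
                              ░░░░░░░░
                              ░░░░░░░░
                                  ░░  
                                  ░░  
                                      
                                      
                                      
                                      
                                      
                                      
                                      
                                      
  ██                                  
  ██                                  
████                                  
████                                  


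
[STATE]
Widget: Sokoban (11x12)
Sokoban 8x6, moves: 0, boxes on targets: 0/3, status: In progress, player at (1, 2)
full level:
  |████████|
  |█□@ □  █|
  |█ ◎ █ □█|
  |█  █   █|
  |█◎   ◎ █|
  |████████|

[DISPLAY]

████████   
█□@ □  █   
█ ◎ █ □█   
█  █   █   
█◎   ◎ █   
████████   
Moves: 0  0
           
           
           
           
           


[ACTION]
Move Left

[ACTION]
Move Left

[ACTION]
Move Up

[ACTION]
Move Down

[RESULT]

████████   
█□  □  █   
█ + █ □█   
█  █   █   
█◎   ◎ █   
████████   
Moves: 1  0
           
           
           
           
           


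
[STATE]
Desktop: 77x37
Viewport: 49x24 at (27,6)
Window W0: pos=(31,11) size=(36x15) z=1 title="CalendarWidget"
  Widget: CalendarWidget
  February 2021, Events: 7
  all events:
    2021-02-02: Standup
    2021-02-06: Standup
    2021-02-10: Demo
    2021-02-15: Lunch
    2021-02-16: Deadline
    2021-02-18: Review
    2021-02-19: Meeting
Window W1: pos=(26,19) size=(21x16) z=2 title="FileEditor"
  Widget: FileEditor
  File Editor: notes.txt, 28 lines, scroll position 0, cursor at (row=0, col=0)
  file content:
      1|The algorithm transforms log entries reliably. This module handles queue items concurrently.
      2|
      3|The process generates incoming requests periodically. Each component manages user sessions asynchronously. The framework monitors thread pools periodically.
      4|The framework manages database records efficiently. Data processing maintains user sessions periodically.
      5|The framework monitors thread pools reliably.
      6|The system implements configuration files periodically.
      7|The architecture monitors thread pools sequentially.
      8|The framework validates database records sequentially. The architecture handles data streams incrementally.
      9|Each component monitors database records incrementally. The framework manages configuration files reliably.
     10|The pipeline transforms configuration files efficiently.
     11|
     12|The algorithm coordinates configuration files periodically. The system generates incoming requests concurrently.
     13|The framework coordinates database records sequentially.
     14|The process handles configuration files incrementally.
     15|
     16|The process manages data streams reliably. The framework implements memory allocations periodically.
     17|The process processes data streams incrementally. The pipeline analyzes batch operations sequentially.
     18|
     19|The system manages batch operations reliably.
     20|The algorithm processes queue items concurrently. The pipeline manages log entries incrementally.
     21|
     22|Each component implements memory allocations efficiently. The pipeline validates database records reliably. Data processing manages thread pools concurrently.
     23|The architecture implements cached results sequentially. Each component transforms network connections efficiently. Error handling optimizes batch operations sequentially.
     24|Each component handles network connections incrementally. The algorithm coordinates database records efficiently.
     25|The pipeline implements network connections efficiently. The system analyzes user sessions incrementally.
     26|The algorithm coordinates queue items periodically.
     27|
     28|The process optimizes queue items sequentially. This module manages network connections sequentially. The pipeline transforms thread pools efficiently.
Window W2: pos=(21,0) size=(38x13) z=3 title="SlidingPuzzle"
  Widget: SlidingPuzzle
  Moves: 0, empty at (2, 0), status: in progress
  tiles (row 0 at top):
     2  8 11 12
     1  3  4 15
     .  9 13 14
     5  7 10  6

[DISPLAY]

│  3 │  4 │ 15 │               ┃                 
┼────┼────┼────┤               ┃                 
│  9 │ 13 │ 14 │               ┃                 
┼────┼────┼────┤               ┃                 
│  7 │ 10 │  6 │               ┃                 
┴────┴────┴────┘               ┃━━━━━━━┓         
━━━━━━━━━━━━━━━━━━━━━━━━━━━━━━━┛       ┃         
    ┠──────────────────────────────────┨         
    ┃          February 2021           ┃         
    ┃Mo Tu We Th Fr Sa Su              ┃         
    ┃ 1  2*  3  4  5  6*  7            ┃         
    ┃ 8  9 10* 11 12 13 14             ┃         
    ┃15* 16* 17 18* 19* 20 21          ┃         
━━━━━━━━━━━━━━━━━━━┓27 28              ┃         
 FileEditor        ┃                   ┃         
───────────────────┨                   ┃         
█he algorithm tran▲┃                   ┃         
                  █┃                   ┃         
The process genera░┃                   ┃         
The framework mana░┃━━━━━━━━━━━━━━━━━━━┛         
The framework moni░┃                             
The system impleme░┃                             
The architecture m░┃                             
The framework vali░┃                             


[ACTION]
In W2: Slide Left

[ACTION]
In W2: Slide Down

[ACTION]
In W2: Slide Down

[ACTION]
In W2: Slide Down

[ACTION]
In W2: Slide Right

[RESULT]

│  8 │  4 │ 15 │               ┃                 
┼────┼────┼────┤               ┃                 
│  3 │ 13 │ 14 │               ┃                 
┼────┼────┼────┤               ┃                 
│  7 │ 10 │  6 │               ┃                 
┴────┴────┴────┘               ┃━━━━━━━┓         
━━━━━━━━━━━━━━━━━━━━━━━━━━━━━━━┛       ┃         
    ┠──────────────────────────────────┨         
    ┃          February 2021           ┃         
    ┃Mo Tu We Th Fr Sa Su              ┃         
    ┃ 1  2*  3  4  5  6*  7            ┃         
    ┃ 8  9 10* 11 12 13 14             ┃         
    ┃15* 16* 17 18* 19* 20 21          ┃         
━━━━━━━━━━━━━━━━━━━┓27 28              ┃         
 FileEditor        ┃                   ┃         
───────────────────┨                   ┃         
█he algorithm tran▲┃                   ┃         
                  █┃                   ┃         
The process genera░┃                   ┃         
The framework mana░┃━━━━━━━━━━━━━━━━━━━┛         
The framework moni░┃                             
The system impleme░┃                             
The architecture m░┃                             
The framework vali░┃                             


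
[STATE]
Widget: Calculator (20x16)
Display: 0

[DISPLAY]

                   0
┌───┬───┬───┬───┐   
│ 7 │ 8 │ 9 │ ÷ │   
├───┼───┼───┼───┤   
│ 4 │ 5 │ 6 │ × │   
├───┼───┼───┼───┤   
│ 1 │ 2 │ 3 │ - │   
├───┼───┼───┼───┤   
│ 0 │ . │ = │ + │   
├───┼───┼───┼───┤   
│ C │ MC│ MR│ M+│   
└───┴───┴───┴───┘   
                    
                    
                    
                    


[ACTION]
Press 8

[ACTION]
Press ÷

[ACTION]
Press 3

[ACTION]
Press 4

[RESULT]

                  34
┌───┬───┬───┬───┐   
│ 7 │ 8 │ 9 │ ÷ │   
├───┼───┼───┼───┤   
│ 4 │ 5 │ 6 │ × │   
├───┼───┼───┼───┤   
│ 1 │ 2 │ 3 │ - │   
├───┼───┼───┼───┤   
│ 0 │ . │ = │ + │   
├───┼───┼───┼───┤   
│ C │ MC│ MR│ M+│   
└───┴───┴───┴───┘   
                    
                    
                    
                    


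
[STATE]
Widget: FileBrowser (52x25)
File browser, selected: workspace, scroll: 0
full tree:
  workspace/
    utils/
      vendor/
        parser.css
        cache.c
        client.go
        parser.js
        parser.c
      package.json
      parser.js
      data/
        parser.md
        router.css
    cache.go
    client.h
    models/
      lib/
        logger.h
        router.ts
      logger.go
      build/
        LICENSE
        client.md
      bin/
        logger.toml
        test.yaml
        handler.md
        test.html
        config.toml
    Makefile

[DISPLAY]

> [-] workspace/                                    
    [+] utils/                                      
    cache.go                                        
    client.h                                        
    [+] models/                                     
    Makefile                                        
                                                    
                                                    
                                                    
                                                    
                                                    
                                                    
                                                    
                                                    
                                                    
                                                    
                                                    
                                                    
                                                    
                                                    
                                                    
                                                    
                                                    
                                                    
                                                    


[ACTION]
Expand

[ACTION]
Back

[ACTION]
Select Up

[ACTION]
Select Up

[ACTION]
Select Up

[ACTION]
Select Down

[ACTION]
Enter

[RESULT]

  [-] workspace/                                    
  > [-] utils/                                      
      [+] vendor/                                   
      package.json                                  
      parser.js                                     
      [+] data/                                     
    cache.go                                        
    client.h                                        
    [+] models/                                     
    Makefile                                        
                                                    
                                                    
                                                    
                                                    
                                                    
                                                    
                                                    
                                                    
                                                    
                                                    
                                                    
                                                    
                                                    
                                                    
                                                    


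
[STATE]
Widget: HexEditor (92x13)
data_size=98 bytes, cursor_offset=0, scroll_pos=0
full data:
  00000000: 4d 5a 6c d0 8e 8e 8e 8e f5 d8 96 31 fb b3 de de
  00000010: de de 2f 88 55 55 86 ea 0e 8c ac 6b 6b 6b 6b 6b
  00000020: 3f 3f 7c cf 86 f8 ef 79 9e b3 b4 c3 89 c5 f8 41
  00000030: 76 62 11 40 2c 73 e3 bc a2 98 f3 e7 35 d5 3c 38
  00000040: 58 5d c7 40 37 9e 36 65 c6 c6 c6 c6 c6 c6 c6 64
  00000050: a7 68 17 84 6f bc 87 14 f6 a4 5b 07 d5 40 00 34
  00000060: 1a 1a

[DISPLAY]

00000000  4D 5a 6c d0 8e 8e 8e 8e  f5 d8 96 31 fb b3 de de  |MZl........1....|              
00000010  de de 2f 88 55 55 86 ea  0e 8c ac 6b 6b 6b 6b 6b  |../.UU.....kkkkk|              
00000020  3f 3f 7c cf 86 f8 ef 79  9e b3 b4 c3 89 c5 f8 41  |??|....y.......A|              
00000030  76 62 11 40 2c 73 e3 bc  a2 98 f3 e7 35 d5 3c 38  |vb.@,s......5.<8|              
00000040  58 5d c7 40 37 9e 36 65  c6 c6 c6 c6 c6 c6 c6 64  |X].@7.6e.......d|              
00000050  a7 68 17 84 6f bc 87 14  f6 a4 5b 07 d5 40 00 34  |.h..o.....[..@.4|              
00000060  1a 1a                                             |..              |              
                                                                                            
                                                                                            
                                                                                            
                                                                                            
                                                                                            
                                                                                            


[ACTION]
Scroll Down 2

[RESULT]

00000020  3f 3f 7c cf 86 f8 ef 79  9e b3 b4 c3 89 c5 f8 41  |??|....y.......A|              
00000030  76 62 11 40 2c 73 e3 bc  a2 98 f3 e7 35 d5 3c 38  |vb.@,s......5.<8|              
00000040  58 5d c7 40 37 9e 36 65  c6 c6 c6 c6 c6 c6 c6 64  |X].@7.6e.......d|              
00000050  a7 68 17 84 6f bc 87 14  f6 a4 5b 07 d5 40 00 34  |.h..o.....[..@.4|              
00000060  1a 1a                                             |..              |              
                                                                                            
                                                                                            
                                                                                            
                                                                                            
                                                                                            
                                                                                            
                                                                                            
                                                                                            


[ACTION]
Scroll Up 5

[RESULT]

00000000  4D 5a 6c d0 8e 8e 8e 8e  f5 d8 96 31 fb b3 de de  |MZl........1....|              
00000010  de de 2f 88 55 55 86 ea  0e 8c ac 6b 6b 6b 6b 6b  |../.UU.....kkkkk|              
00000020  3f 3f 7c cf 86 f8 ef 79  9e b3 b4 c3 89 c5 f8 41  |??|....y.......A|              
00000030  76 62 11 40 2c 73 e3 bc  a2 98 f3 e7 35 d5 3c 38  |vb.@,s......5.<8|              
00000040  58 5d c7 40 37 9e 36 65  c6 c6 c6 c6 c6 c6 c6 64  |X].@7.6e.......d|              
00000050  a7 68 17 84 6f bc 87 14  f6 a4 5b 07 d5 40 00 34  |.h..o.....[..@.4|              
00000060  1a 1a                                             |..              |              
                                                                                            
                                                                                            
                                                                                            
                                                                                            
                                                                                            
                                                                                            


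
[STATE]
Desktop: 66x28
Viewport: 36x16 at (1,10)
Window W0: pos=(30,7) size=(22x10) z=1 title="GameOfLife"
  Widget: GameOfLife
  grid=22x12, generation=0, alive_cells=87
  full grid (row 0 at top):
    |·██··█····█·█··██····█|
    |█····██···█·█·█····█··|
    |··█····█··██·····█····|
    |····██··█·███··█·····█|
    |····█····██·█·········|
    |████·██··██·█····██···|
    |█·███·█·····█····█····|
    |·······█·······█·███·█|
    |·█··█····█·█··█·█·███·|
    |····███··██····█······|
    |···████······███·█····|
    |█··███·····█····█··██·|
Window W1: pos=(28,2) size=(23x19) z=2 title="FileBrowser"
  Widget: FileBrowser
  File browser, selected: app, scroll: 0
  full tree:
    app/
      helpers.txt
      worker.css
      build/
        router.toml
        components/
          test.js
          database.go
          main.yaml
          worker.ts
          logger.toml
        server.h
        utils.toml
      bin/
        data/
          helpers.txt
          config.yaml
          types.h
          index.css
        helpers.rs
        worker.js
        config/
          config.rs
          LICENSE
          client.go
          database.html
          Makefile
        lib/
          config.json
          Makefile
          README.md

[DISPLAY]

                           ┃        
                           ┃        
                           ┃        
                           ┃        
                           ┃        
                           ┃        
                           ┃        
                           ┃        
                           ┃        
                           ┃        
                           ┗━━━━━━━━
                                    
                                    
                                    
                                    
                                    


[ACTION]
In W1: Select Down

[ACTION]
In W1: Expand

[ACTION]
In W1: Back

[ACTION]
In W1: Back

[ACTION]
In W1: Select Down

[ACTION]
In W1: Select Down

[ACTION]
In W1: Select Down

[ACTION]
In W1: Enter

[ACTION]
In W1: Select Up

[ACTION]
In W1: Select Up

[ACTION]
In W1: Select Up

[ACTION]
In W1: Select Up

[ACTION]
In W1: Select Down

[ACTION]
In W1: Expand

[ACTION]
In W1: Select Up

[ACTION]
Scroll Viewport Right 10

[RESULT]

                 ┃                  
                 ┃                  
                 ┃                  
                 ┃                  
                 ┃                  
                 ┃                  
                 ┃                  
                 ┃                  
                 ┃                  
                 ┃                  
                 ┗━━━━━━━━━━━━━━━━━━
                                    
                                    
                                    
                                    
                                    


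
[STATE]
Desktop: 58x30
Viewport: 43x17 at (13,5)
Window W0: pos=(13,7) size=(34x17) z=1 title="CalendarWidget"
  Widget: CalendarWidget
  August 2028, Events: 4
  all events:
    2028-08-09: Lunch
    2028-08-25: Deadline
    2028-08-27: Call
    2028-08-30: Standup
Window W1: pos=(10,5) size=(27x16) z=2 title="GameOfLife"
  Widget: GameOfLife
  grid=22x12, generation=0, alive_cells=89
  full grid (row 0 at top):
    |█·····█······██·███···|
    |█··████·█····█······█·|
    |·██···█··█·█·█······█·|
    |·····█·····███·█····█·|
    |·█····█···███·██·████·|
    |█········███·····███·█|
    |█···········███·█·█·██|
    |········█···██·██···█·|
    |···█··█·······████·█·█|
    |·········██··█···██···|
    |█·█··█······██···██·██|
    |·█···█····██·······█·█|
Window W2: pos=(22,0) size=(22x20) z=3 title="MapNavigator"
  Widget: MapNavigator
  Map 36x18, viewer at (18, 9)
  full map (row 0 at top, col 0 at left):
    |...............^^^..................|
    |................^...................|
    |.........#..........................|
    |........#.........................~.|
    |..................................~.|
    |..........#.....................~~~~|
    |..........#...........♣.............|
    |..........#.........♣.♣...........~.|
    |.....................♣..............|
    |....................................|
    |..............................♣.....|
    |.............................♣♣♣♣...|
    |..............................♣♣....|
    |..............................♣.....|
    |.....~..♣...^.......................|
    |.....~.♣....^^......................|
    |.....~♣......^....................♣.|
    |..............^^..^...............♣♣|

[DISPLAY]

━━━━━━━━━┃#...................┃            
ameOfLife┃....................┃            
─────────┃..#.................┃━━┓         
n: 0     ┃..#...........♣.....┃  ┃         
····█····┃..#.........♣.♣.....┃──┨         
·████·█··┃.............♣......┃  ┃         
█···█··█·┃..........@.........┃  ┃         
···█·····┃....................┃  ┃         
····█···█┃....................┃  ┃         
·······██┃....................┃  ┃         
·········┃....................┃  ┃         
······█··┃♣...^...............┃  ┃         
·█··█····┃....^^..............┃  ┃         
·······██┃.....^..............┃  ┃         
█··█·····┗━━━━━━━━━━━━━━━━━━━━┛  ┃         
━━━━━━━━━━━━━━━━━━━━━━━┛         ┃         
┃                                ┃         


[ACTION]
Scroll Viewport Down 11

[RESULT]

····█···█┃....................┃  ┃         
·······██┃....................┃  ┃         
·········┃....................┃  ┃         
······█··┃♣...^...............┃  ┃         
·█··█····┃....^^..............┃  ┃         
·······██┃.....^..............┃  ┃         
█··█·····┗━━━━━━━━━━━━━━━━━━━━┛  ┃         
━━━━━━━━━━━━━━━━━━━━━━━┛         ┃         
┃                                ┃         
┃                                ┃         
┗━━━━━━━━━━━━━━━━━━━━━━━━━━━━━━━━┛         
                                           
                                           
                                           
                                           
                                           
                                           


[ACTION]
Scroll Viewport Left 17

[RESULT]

          ┃·█····█···█┃....................
          ┃█········██┃....................
          ┃█··········┃....................
          ┃········█··┃♣...^...............
          ┃···█··█····┃....^^..............
          ┃·········██┃.....^..............
          ┃█·█··█·····┗━━━━━━━━━━━━━━━━━━━━
          ┗━━━━━━━━━━━━━━━━━━━━━━━━━┛      
             ┃                             
             ┃                             
             ┗━━━━━━━━━━━━━━━━━━━━━━━━━━━━━
                                           
                                           
                                           
                                           
                                           
                                           


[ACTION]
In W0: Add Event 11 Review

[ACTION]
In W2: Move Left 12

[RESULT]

          ┃·█····█···█┃    ................
          ┃█········██┃    ................
          ┃█··········┃    ................
          ┃········█··┃    .....~..♣...^...
          ┃···█··█····┃    .....~.♣....^^..
          ┃·········██┃    .....~♣......^..
          ┃█·█··█·····┗━━━━━━━━━━━━━━━━━━━━
          ┗━━━━━━━━━━━━━━━━━━━━━━━━━┛      
             ┃                             
             ┃                             
             ┗━━━━━━━━━━━━━━━━━━━━━━━━━━━━━
                                           
                                           
                                           
                                           
                                           
                                           


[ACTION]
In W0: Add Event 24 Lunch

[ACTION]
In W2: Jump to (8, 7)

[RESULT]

          ┃·█····█···█┃  ..................
          ┃█········██┃  ..................
          ┃█··········┃  ..................
          ┃········█··┃  ..................
          ┃···█··█····┃  ..................
          ┃·········██┃  .....~..♣...^.....
          ┃█·█··█·····┗━━━━━━━━━━━━━━━━━━━━
          ┗━━━━━━━━━━━━━━━━━━━━━━━━━┛      
             ┃                             
             ┃                             
             ┗━━━━━━━━━━━━━━━━━━━━━━━━━━━━━
                                           
                                           
                                           
                                           
                                           
                                           
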